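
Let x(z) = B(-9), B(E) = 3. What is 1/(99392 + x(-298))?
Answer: 1/99395 ≈ 1.0061e-5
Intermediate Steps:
x(z) = 3
1/(99392 + x(-298)) = 1/(99392 + 3) = 1/99395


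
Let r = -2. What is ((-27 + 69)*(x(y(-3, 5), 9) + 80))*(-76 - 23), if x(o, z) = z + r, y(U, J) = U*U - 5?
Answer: -361746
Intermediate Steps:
y(U, J) = -5 + U² (y(U, J) = U² - 5 = -5 + U²)
x(o, z) = -2 + z (x(o, z) = z - 2 = -2 + z)
((-27 + 69)*(x(y(-3, 5), 9) + 80))*(-76 - 23) = ((-27 + 69)*((-2 + 9) + 80))*(-76 - 23) = (42*(7 + 80))*(-99) = (42*87)*(-99) = 3654*(-99) = -361746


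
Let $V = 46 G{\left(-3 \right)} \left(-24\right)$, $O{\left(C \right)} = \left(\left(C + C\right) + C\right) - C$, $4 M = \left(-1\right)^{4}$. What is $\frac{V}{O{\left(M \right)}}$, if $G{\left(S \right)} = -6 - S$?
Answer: $6624$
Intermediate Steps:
$M = \frac{1}{4}$ ($M = \frac{\left(-1\right)^{4}}{4} = \frac{1}{4} \cdot 1 = \frac{1}{4} \approx 0.25$)
$O{\left(C \right)} = 2 C$ ($O{\left(C \right)} = \left(2 C + C\right) - C = 3 C - C = 2 C$)
$V = 3312$ ($V = 46 \left(-6 - -3\right) \left(-24\right) = 46 \left(-6 + 3\right) \left(-24\right) = 46 \left(-3\right) \left(-24\right) = \left(-138\right) \left(-24\right) = 3312$)
$\frac{V}{O{\left(M \right)}} = \frac{3312}{2 \cdot \frac{1}{4}} = 3312 \frac{1}{\frac{1}{2}} = 3312 \cdot 2 = 6624$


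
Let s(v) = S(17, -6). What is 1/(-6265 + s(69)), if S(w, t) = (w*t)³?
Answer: -1/1067473 ≈ -9.3679e-7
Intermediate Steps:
S(w, t) = t³*w³ (S(w, t) = (t*w)³ = t³*w³)
s(v) = -1061208 (s(v) = (-6)³*17³ = -216*4913 = -1061208)
1/(-6265 + s(69)) = 1/(-6265 - 1061208) = 1/(-1067473) = -1/1067473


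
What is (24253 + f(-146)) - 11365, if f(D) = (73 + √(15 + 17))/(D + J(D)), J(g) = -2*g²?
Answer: 7552367/586 - 2*√2/21389 ≈ 12888.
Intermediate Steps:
f(D) = (73 + 4*√2)/(D - 2*D²) (f(D) = (73 + √(15 + 17))/(D - 2*D²) = (73 + √32)/(D - 2*D²) = (73 + 4*√2)/(D - 2*D²))
(24253 + f(-146)) - 11365 = (24253 + (-73 - 4*√2)/((-146)*(-1 + 2*(-146)))) - 11365 = (24253 - (-73 - 4*√2)/(146*(-1 - 292))) - 11365 = (24253 - 1/146*(-73 - 4*√2)/(-293)) - 11365 = (24253 - 1/146*(-1/293)*(-73 - 4*√2)) - 11365 = (24253 + (-1/586 - 2*√2/21389)) - 11365 = (14212257/586 - 2*√2/21389) - 11365 = 7552367/586 - 2*√2/21389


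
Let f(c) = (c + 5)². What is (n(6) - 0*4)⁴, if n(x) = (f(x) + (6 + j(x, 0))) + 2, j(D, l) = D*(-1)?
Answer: 228886641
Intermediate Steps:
j(D, l) = -D
f(c) = (5 + c)²
n(x) = 8 + (5 + x)² - x (n(x) = ((5 + x)² + (6 - x)) + 2 = (6 + (5 + x)² - x) + 2 = 8 + (5 + x)² - x)
(n(6) - 0*4)⁴ = ((8 + (5 + 6)² - 1*6) - 0*4)⁴ = ((8 + 11² - 6) - 1*0)⁴ = ((8 + 121 - 6) + 0)⁴ = (123 + 0)⁴ = 123⁴ = 228886641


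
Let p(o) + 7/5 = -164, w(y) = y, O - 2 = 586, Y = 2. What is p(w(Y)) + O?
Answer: 2113/5 ≈ 422.60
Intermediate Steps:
O = 588 (O = 2 + 586 = 588)
p(o) = -827/5 (p(o) = -7/5 - 164 = -827/5)
p(w(Y)) + O = -827/5 + 588 = 2113/5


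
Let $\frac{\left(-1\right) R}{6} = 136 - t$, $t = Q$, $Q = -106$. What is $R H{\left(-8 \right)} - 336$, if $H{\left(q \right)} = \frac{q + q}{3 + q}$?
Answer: $- \frac{24912}{5} \approx -4982.4$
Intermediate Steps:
$H{\left(q \right)} = \frac{2 q}{3 + q}$
$t = -106$
$R = -1452$ ($R = - 6 \left(136 - -106\right) = - 6 \left(136 + 106\right) = \left(-6\right) 242 = -1452$)
$R H{\left(-8 \right)} - 336 = - 1452 \cdot 2 \left(-8\right) \frac{1}{3 - 8} - 336 = - 1452 \cdot 2 \left(-8\right) \frac{1}{-5} - 336 = - 1452 \cdot 2 \left(-8\right) \left(- \frac{1}{5}\right) - 336 = \left(-1452\right) \frac{16}{5} - 336 = - \frac{23232}{5} - 336 = - \frac{24912}{5}$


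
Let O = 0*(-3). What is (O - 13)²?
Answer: 169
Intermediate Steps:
O = 0
(O - 13)² = (0 - 13)² = (-13)² = 169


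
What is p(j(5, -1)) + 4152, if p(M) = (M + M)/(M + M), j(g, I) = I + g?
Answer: 4153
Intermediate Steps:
p(M) = 1 (p(M) = (2*M)/((2*M)) = (2*M)*(1/(2*M)) = 1)
p(j(5, -1)) + 4152 = 1 + 4152 = 4153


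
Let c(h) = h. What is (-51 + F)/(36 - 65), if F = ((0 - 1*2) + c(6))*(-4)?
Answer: 67/29 ≈ 2.3103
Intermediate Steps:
F = -16 (F = ((0 - 1*2) + 6)*(-4) = ((0 - 2) + 6)*(-4) = (-2 + 6)*(-4) = 4*(-4) = -16)
(-51 + F)/(36 - 65) = (-51 - 16)/(36 - 65) = -67/(-29) = -67*(-1/29) = 67/29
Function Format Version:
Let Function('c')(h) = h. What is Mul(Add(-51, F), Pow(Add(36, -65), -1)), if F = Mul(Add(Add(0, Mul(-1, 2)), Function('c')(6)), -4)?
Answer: Rational(67, 29) ≈ 2.3103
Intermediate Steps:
F = -16 (F = Mul(Add(Add(0, Mul(-1, 2)), 6), -4) = Mul(Add(Add(0, -2), 6), -4) = Mul(Add(-2, 6), -4) = Mul(4, -4) = -16)
Mul(Add(-51, F), Pow(Add(36, -65), -1)) = Mul(Add(-51, -16), Pow(Add(36, -65), -1)) = Mul(-67, Pow(-29, -1)) = Mul(-67, Rational(-1, 29)) = Rational(67, 29)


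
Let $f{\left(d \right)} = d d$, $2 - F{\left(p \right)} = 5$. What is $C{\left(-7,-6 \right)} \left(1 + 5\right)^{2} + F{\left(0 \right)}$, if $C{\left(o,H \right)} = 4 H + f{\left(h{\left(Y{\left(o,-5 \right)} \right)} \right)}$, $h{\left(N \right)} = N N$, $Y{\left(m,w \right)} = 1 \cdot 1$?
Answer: $-831$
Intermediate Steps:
$Y{\left(m,w \right)} = 1$
$F{\left(p \right)} = -3$ ($F{\left(p \right)} = 2 - 5 = -3$)
$h{\left(N \right)} = N^{2}$
$f{\left(d \right)} = d^{2}$
$C{\left(o,H \right)} = 1 + 4 H$ ($C{\left(o,H \right)} = 4 H + \left(1^{2}\right)^{2} = 4 H + 1^{2} = 4 H + 1 = 1 + 4 H$)
$C{\left(-7,-6 \right)} \left(1 + 5\right)^{2} + F{\left(0 \right)} = \left(1 + 4 \left(-6\right)\right) \left(1 + 5\right)^{2} - 3 = \left(1 - 24\right) 6^{2} - 3 = \left(-23\right) 36 - 3 = -828 - 3 = -831$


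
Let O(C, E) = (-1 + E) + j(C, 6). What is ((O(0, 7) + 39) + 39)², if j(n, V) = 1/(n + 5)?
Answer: 177241/25 ≈ 7089.6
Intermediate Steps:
j(n, V) = 1/(5 + n)
O(C, E) = -1 + E + 1/(5 + C) (O(C, E) = (-1 + E) + 1/(5 + C) = -1 + E + 1/(5 + C))
((O(0, 7) + 39) + 39)² = (((1 + (-1 + 7)*(5 + 0))/(5 + 0) + 39) + 39)² = (((1 + 6*5)/5 + 39) + 39)² = (((1 + 30)/5 + 39) + 39)² = (((⅕)*31 + 39) + 39)² = ((31/5 + 39) + 39)² = (226/5 + 39)² = (421/5)² = 177241/25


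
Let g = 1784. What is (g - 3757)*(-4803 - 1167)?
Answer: 11778810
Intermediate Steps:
(g - 3757)*(-4803 - 1167) = (1784 - 3757)*(-4803 - 1167) = -1973*(-5970) = 11778810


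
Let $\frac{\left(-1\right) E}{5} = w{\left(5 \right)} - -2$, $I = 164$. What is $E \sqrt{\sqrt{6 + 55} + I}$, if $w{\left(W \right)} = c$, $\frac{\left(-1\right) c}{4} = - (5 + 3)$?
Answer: $- 170 \sqrt{164 + \sqrt{61}} \approx -2228.3$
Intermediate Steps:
$c = 32$ ($c = - 4 \left(- (5 + 3)\right) = - 4 \left(\left(-1\right) 8\right) = \left(-4\right) \left(-8\right) = 32$)
$w{\left(W \right)} = 32$
$E = -170$ ($E = - 5 \left(32 - -2\right) = - 5 \left(32 + 2\right) = \left(-5\right) 34 = -170$)
$E \sqrt{\sqrt{6 + 55} + I} = - 170 \sqrt{\sqrt{6 + 55} + 164} = - 170 \sqrt{\sqrt{61} + 164} = - 170 \sqrt{164 + \sqrt{61}}$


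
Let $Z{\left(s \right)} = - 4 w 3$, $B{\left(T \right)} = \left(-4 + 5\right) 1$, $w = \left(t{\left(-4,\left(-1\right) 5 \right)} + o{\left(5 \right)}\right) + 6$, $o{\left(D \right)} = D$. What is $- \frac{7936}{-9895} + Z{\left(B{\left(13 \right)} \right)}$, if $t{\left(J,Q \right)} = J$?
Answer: $- \frac{823244}{9895} \approx -83.198$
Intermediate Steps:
$w = 7$ ($w = \left(-4 + 5\right) + 6 = 1 + 6 = 7$)
$B{\left(T \right)} = 1$ ($B{\left(T \right)} = 1 \cdot 1 = 1$)
$Z{\left(s \right)} = -84$ ($Z{\left(s \right)} = \left(-4\right) 7 \cdot 3 = \left(-28\right) 3 = -84$)
$- \frac{7936}{-9895} + Z{\left(B{\left(13 \right)} \right)} = - \frac{7936}{-9895} - 84 = \left(-7936\right) \left(- \frac{1}{9895}\right) - 84 = \frac{7936}{9895} - 84 = - \frac{823244}{9895}$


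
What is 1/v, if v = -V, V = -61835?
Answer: 1/61835 ≈ 1.6172e-5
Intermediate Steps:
v = 61835 (v = -1*(-61835) = 61835)
1/v = 1/61835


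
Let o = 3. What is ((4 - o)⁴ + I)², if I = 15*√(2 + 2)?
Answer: 961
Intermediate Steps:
I = 30 (I = 15*√4 = 15*2 = 30)
((4 - o)⁴ + I)² = ((4 - 1*3)⁴ + 30)² = ((4 - 3)⁴ + 30)² = (1⁴ + 30)² = (1 + 30)² = 31² = 961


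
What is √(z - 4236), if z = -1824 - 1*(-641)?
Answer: I*√5419 ≈ 73.614*I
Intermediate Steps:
z = -1183 (z = -1824 + 641 = -1183)
√(z - 4236) = √(-1183 - 4236) = √(-5419) = I*√5419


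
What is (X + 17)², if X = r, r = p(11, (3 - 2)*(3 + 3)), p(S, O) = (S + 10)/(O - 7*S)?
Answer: 1406596/5041 ≈ 279.03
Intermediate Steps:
p(S, O) = (10 + S)/(O - 7*S)
r = -21/71 (r = (10 + 11)/((3 - 2)*(3 + 3) - 7*11) = 21/(1*6 - 77) = 21/(6 - 77) = 21/(-71) = -1/71*21 = -21/71 ≈ -0.29577)
X = -21/71 ≈ -0.29577
(X + 17)² = (-21/71 + 17)² = (1186/71)² = 1406596/5041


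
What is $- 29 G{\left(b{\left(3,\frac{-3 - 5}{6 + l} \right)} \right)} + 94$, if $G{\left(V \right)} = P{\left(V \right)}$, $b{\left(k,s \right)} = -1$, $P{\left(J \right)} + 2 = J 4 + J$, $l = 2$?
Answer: $297$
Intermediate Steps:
$P{\left(J \right)} = -2 + 5 J$ ($P{\left(J \right)} = -2 + \left(J 4 + J\right) = -2 + \left(4 J + J\right) = -2 + 5 J$)
$G{\left(V \right)} = -2 + 5 V$
$- 29 G{\left(b{\left(3,\frac{-3 - 5}{6 + l} \right)} \right)} + 94 = - 29 \left(-2 + 5 \left(-1\right)\right) + 94 = - 29 \left(-2 - 5\right) + 94 = \left(-29\right) \left(-7\right) + 94 = 203 + 94 = 297$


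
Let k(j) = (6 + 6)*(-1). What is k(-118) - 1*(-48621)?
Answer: 48609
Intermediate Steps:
k(j) = -12 (k(j) = 12*(-1) = -12)
k(-118) - 1*(-48621) = -12 - 1*(-48621) = -12 + 48621 = 48609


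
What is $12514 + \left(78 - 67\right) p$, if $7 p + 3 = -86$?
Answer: $\frac{86619}{7} \approx 12374.0$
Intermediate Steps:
$p = - \frac{89}{7}$ ($p = - \frac{3}{7} + \frac{1}{7} \left(-86\right) = - \frac{3}{7} - \frac{86}{7} = - \frac{89}{7} \approx -12.714$)
$12514 + \left(78 - 67\right) p = 12514 + \left(78 - 67\right) \left(- \frac{89}{7}\right) = 12514 + 11 \left(- \frac{89}{7}\right) = 12514 - \frac{979}{7} = \frac{86619}{7}$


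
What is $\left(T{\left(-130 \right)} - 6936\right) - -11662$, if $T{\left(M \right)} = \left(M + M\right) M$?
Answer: $38526$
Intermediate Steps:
$T{\left(M \right)} = 2 M^{2}$ ($T{\left(M \right)} = 2 M M = 2 M^{2}$)
$\left(T{\left(-130 \right)} - 6936\right) - -11662 = \left(2 \left(-130\right)^{2} - 6936\right) - -11662 = \left(2 \cdot 16900 - 6936\right) + 11662 = \left(33800 - 6936\right) + 11662 = 26864 + 11662 = 38526$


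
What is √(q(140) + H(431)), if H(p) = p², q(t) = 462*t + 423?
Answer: 4*√15679 ≈ 500.86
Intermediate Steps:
q(t) = 423 + 462*t
√(q(140) + H(431)) = √((423 + 462*140) + 431²) = √((423 + 64680) + 185761) = √(65103 + 185761) = √250864 = 4*√15679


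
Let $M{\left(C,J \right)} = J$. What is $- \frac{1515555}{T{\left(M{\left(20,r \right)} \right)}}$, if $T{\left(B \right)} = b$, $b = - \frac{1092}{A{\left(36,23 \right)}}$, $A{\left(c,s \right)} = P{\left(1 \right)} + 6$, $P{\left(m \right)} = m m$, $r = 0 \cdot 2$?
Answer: $\frac{505185}{52} \approx 9715.1$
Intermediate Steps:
$r = 0$
$P{\left(m \right)} = m^{2}$
$A{\left(c,s \right)} = 7$ ($A{\left(c,s \right)} = 1^{2} + 6 = 1 + 6 = 7$)
$b = -156$ ($b = - \frac{1092}{7} = \left(-1092\right) \frac{1}{7} = -156$)
$T{\left(B \right)} = -156$
$- \frac{1515555}{T{\left(M{\left(20,r \right)} \right)}} = - \frac{1515555}{-156} = \left(-1515555\right) \left(- \frac{1}{156}\right) = \frac{505185}{52}$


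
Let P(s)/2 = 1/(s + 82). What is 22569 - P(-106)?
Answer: 270829/12 ≈ 22569.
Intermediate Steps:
P(s) = 2/(82 + s) (P(s) = 2/(s + 82) = 2/(82 + s))
22569 - P(-106) = 22569 - 2/(82 - 106) = 22569 - 2/(-24) = 22569 - 2*(-1)/24 = 22569 - 1*(-1/12) = 22569 + 1/12 = 270829/12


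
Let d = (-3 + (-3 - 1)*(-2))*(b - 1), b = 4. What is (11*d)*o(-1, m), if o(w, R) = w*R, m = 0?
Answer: 0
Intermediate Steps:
o(w, R) = R*w
d = 15 (d = (-3 + (-3 - 1)*(-2))*(4 - 1) = (-3 - 4*(-2))*3 = (-3 + 8)*3 = 5*3 = 15)
(11*d)*o(-1, m) = (11*15)*(0*(-1)) = 165*0 = 0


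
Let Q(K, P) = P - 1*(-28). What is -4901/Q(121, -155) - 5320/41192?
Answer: 1323726/34417 ≈ 38.461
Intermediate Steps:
Q(K, P) = 28 + P (Q(K, P) = P + 28 = 28 + P)
-4901/Q(121, -155) - 5320/41192 = -4901/(28 - 155) - 5320/41192 = -4901/(-127) - 5320*1/41192 = -4901*(-1/127) - 35/271 = 4901/127 - 35/271 = 1323726/34417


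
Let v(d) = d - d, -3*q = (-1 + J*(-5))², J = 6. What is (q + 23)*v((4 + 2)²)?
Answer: 0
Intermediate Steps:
q = -961/3 (q = -(-1 + 6*(-5))²/3 = -(-1 - 30)²/3 = -⅓*(-31)² = -⅓*961 = -961/3 ≈ -320.33)
v(d) = 0
(q + 23)*v((4 + 2)²) = (-961/3 + 23)*0 = -892/3*0 = 0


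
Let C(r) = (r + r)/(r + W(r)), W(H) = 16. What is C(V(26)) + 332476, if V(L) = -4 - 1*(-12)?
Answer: 997430/3 ≈ 3.3248e+5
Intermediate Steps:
V(L) = 8 (V(L) = -4 + 12 = 8)
C(r) = 2*r/(16 + r) (C(r) = (r + r)/(r + 16) = (2*r)/(16 + r) = 2*r/(16 + r))
C(V(26)) + 332476 = 2*8/(16 + 8) + 332476 = 2*8/24 + 332476 = 2*8*(1/24) + 332476 = 2/3 + 332476 = 997430/3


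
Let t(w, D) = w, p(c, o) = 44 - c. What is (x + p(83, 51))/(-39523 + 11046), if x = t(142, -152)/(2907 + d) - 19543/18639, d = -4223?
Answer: 492496681/349255084374 ≈ 0.0014101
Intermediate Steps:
x = -14182663/12264462 (x = 142/(2907 - 4223) - 19543/18639 = 142/(-1316) - 19543*1/18639 = 142*(-1/1316) - 19543/18639 = -71/658 - 19543/18639 = -14182663/12264462 ≈ -1.1564)
(x + p(83, 51))/(-39523 + 11046) = (-14182663/12264462 + (44 - 1*83))/(-39523 + 11046) = (-14182663/12264462 + (44 - 83))/(-28477) = (-14182663/12264462 - 39)*(-1/28477) = -492496681/12264462*(-1/28477) = 492496681/349255084374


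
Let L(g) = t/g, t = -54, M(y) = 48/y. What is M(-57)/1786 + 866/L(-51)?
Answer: 124894015/152703 ≈ 817.89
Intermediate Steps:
L(g) = -54/g
M(-57)/1786 + 866/L(-51) = (48/(-57))/1786 + 866/((-54/(-51))) = (48*(-1/57))*(1/1786) + 866/((-54*(-1/51))) = -16/19*1/1786 + 866/(18/17) = -8/16967 + 866*(17/18) = -8/16967 + 7361/9 = 124894015/152703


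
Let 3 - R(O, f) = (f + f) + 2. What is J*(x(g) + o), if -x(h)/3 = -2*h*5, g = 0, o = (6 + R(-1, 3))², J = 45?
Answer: 45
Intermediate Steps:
R(O, f) = 1 - 2*f (R(O, f) = 3 - ((f + f) + 2) = 3 - (2*f + 2) = 3 - (2 + 2*f) = 3 + (-2 - 2*f) = 1 - 2*f)
o = 1 (o = (6 + (1 - 2*3))² = (6 + (1 - 6))² = (6 - 5)² = 1² = 1)
x(h) = 30*h (x(h) = -3*(-2*h)*5 = -(-30)*h = 30*h)
J*(x(g) + o) = 45*(30*0 + 1) = 45*(0 + 1) = 45*1 = 45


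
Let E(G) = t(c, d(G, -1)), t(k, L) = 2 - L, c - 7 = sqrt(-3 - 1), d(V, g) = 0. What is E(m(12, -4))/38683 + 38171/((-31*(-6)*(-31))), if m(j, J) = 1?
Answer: -1476557261/223046178 ≈ -6.6200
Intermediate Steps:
c = 7 + 2*I (c = 7 + sqrt(-3 - 1) = 7 + sqrt(-4) = 7 + 2*I ≈ 7.0 + 2.0*I)
E(G) = 2 (E(G) = 2 - 1*0 = 2 + 0 = 2)
E(m(12, -4))/38683 + 38171/((-31*(-6)*(-31))) = 2/38683 + 38171/((-31*(-6)*(-31))) = 2*(1/38683) + 38171/((186*(-31))) = 2/38683 + 38171/(-5766) = 2/38683 + 38171*(-1/5766) = 2/38683 - 38171/5766 = -1476557261/223046178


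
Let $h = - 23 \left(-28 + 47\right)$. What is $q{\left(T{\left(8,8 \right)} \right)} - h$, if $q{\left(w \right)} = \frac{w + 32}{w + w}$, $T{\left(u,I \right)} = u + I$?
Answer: $\frac{877}{2} \approx 438.5$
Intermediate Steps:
$T{\left(u,I \right)} = I + u$
$h = -437$ ($h = \left(-23\right) 19 = -437$)
$q{\left(w \right)} = \frac{32 + w}{2 w}$
$q{\left(T{\left(8,8 \right)} \right)} - h = \frac{32 + \left(8 + 8\right)}{2 \left(8 + 8\right)} - -437 = \frac{32 + 16}{2 \cdot 16} + 437 = \frac{1}{2} \cdot \frac{1}{16} \cdot 48 + 437 = \frac{3}{2} + 437 = \frac{877}{2}$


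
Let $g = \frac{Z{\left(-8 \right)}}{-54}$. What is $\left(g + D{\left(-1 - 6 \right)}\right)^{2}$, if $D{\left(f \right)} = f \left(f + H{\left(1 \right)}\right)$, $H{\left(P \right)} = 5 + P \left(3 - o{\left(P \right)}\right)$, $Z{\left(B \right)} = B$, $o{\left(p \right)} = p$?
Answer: $\frac{16}{729} \approx 0.021948$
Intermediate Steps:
$H{\left(P \right)} = 5 + P \left(3 - P\right)$
$g = \frac{4}{27}$ ($g = - \frac{8}{-54} = \left(-8\right) \left(- \frac{1}{54}\right) = \frac{4}{27} \approx 0.14815$)
$D{\left(f \right)} = f \left(7 + f\right)$ ($D{\left(f \right)} = f \left(f + \left(5 - 1^{2} + 3 \cdot 1\right)\right) = f \left(f + \left(5 - 1 + 3\right)\right) = f \left(f + 7\right) = f \left(7 + f\right)$)
$\left(g + D{\left(-1 - 6 \right)}\right)^{2} = \left(\frac{4}{27} + \left(-1 - 6\right) \left(7 - 7\right)\right)^{2} = \left(\frac{4}{27} - 7 \left(7 - 7\right)\right)^{2} = \left(\frac{4}{27} - 0\right)^{2} = \left(\frac{4}{27} + 0\right)^{2} = \left(\frac{4}{27}\right)^{2} = \frac{16}{729}$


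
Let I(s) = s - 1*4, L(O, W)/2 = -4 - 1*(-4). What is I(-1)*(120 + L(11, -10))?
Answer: -600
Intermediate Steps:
L(O, W) = 0 (L(O, W) = 2*(-4 - 1*(-4)) = 2*(-4 + 4) = 2*0 = 0)
I(s) = -4 + s (I(s) = s - 4 = -4 + s)
I(-1)*(120 + L(11, -10)) = (-4 - 1)*(120 + 0) = -5*120 = -600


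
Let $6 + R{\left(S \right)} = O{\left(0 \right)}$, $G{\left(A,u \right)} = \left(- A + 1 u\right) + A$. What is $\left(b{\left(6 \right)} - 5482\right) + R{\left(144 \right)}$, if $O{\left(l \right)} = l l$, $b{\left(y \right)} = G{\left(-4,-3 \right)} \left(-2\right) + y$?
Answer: $-5476$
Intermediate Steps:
$G{\left(A,u \right)} = u$ ($G{\left(A,u \right)} = \left(- A + u\right) + A = \left(u - A\right) + A = u$)
$b{\left(y \right)} = 6 + y$ ($b{\left(y \right)} = \left(-3\right) \left(-2\right) + y = 6 + y$)
$O{\left(l \right)} = l^{2}$
$R{\left(S \right)} = -6$ ($R{\left(S \right)} = -6 + 0^{2} = -6 + 0 = -6$)
$\left(b{\left(6 \right)} - 5482\right) + R{\left(144 \right)} = \left(\left(6 + 6\right) - 5482\right) - 6 = \left(12 - 5482\right) - 6 = -5470 - 6 = -5476$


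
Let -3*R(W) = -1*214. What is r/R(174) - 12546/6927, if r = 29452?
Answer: 101559528/247063 ≈ 411.07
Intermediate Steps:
R(W) = 214/3 (R(W) = -(-1)*214/3 = -1/3*(-214) = 214/3)
r/R(174) - 12546/6927 = 29452/(214/3) - 12546/6927 = 29452*(3/214) - 12546*1/6927 = 44178/107 - 4182/2309 = 101559528/247063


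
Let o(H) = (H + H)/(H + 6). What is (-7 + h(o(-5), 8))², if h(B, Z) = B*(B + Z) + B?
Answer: 9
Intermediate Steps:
o(H) = 2*H/(6 + H) (o(H) = (2*H)/(6 + H) = 2*H/(6 + H))
h(B, Z) = B + B*(B + Z)
(-7 + h(o(-5), 8))² = (-7 + (2*(-5)/(6 - 5))*(1 + 2*(-5)/(6 - 5) + 8))² = (-7 + (2*(-5)/1)*(1 + 2*(-5)/1 + 8))² = (-7 + (2*(-5)*1)*(1 + 2*(-5)*1 + 8))² = (-7 - 10*(1 - 10 + 8))² = (-7 - 10*(-1))² = (-7 + 10)² = 3² = 9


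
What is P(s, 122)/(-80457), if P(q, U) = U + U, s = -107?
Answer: -244/80457 ≈ -0.0030327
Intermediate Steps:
P(q, U) = 2*U
P(s, 122)/(-80457) = (2*122)/(-80457) = 244*(-1/80457) = -244/80457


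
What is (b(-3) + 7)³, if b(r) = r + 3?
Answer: 343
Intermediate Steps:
b(r) = 3 + r
(b(-3) + 7)³ = ((3 - 3) + 7)³ = (0 + 7)³ = 7³ = 343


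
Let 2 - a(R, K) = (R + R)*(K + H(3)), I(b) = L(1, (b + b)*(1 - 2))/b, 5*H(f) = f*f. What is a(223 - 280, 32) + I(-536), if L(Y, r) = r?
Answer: 19266/5 ≈ 3853.2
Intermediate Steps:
H(f) = f**2/5 (H(f) = (f*f)/5 = f**2/5)
I(b) = -2 (I(b) = ((b + b)*(1 - 2))/b = ((2*b)*(-1))/b = (-2*b)/b = -2)
a(R, K) = 2 - 2*R*(9/5 + K) (a(R, K) = 2 - (R + R)*(K + (1/5)*3**2) = 2 - 2*R*(K + (1/5)*9) = 2 - 2*R*(K + 9/5) = 2 - 2*R*(9/5 + K))
a(223 - 280, 32) + I(-536) = (2 - 18*(223 - 280)/5 - 2*32*(223 - 280)) - 2 = (2 - 18/5*(-57) - 2*32*(-57)) - 2 = (2 + 1026/5 + 3648) - 2 = 19276/5 - 2 = 19266/5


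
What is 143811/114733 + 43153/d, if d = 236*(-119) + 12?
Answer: -83091887/292798616 ≈ -0.28378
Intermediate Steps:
d = -28072 (d = -28084 + 12 = -28072)
143811/114733 + 43153/d = 143811/114733 + 43153/(-28072) = 143811*(1/114733) + 43153*(-1/28072) = 143811/114733 - 3923/2552 = -83091887/292798616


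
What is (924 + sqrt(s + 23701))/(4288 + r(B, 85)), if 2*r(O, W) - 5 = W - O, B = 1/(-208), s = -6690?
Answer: 128128/600843 + 416*sqrt(17011)/1802529 ≈ 0.24335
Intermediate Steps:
B = -1/208 ≈ -0.0048077
r(O, W) = 5/2 + W/2 - O/2 (r(O, W) = 5/2 + (W - O)/2 = 5/2 + (W/2 - O/2) = 5/2 + W/2 - O/2)
(924 + sqrt(s + 23701))/(4288 + r(B, 85)) = (924 + sqrt(-6690 + 23701))/(4288 + (5/2 + (1/2)*85 - 1/2*(-1/208))) = (924 + sqrt(17011))/(4288 + (5/2 + 85/2 + 1/416)) = (924 + sqrt(17011))/(4288 + 18721/416) = (924 + sqrt(17011))/(1802529/416) = (924 + sqrt(17011))*(416/1802529) = 128128/600843 + 416*sqrt(17011)/1802529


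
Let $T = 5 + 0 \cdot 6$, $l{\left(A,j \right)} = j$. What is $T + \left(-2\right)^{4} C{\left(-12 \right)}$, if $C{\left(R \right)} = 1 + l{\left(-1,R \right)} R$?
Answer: $2325$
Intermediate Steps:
$C{\left(R \right)} = 1 + R^{2}$ ($C{\left(R \right)} = 1 + R R = 1 + R^{2}$)
$T = 5$ ($T = 5 + 0 = 5$)
$T + \left(-2\right)^{4} C{\left(-12 \right)} = 5 + \left(-2\right)^{4} \left(1 + \left(-12\right)^{2}\right) = 5 + 16 \left(1 + 144\right) = 5 + 16 \cdot 145 = 5 + 2320 = 2325$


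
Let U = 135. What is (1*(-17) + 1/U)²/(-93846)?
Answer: -2631218/855171675 ≈ -0.0030768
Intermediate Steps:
(1*(-17) + 1/U)²/(-93846) = (1*(-17) + 1/135)²/(-93846) = (-17 + 1/135)²*(-1/93846) = (-2294/135)²*(-1/93846) = (5262436/18225)*(-1/93846) = -2631218/855171675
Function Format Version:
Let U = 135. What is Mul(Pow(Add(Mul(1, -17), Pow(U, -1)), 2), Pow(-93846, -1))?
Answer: Rational(-2631218, 855171675) ≈ -0.0030768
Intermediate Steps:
Mul(Pow(Add(Mul(1, -17), Pow(U, -1)), 2), Pow(-93846, -1)) = Mul(Pow(Add(Mul(1, -17), Pow(135, -1)), 2), Pow(-93846, -1)) = Mul(Pow(Add(-17, Rational(1, 135)), 2), Rational(-1, 93846)) = Mul(Pow(Rational(-2294, 135), 2), Rational(-1, 93846)) = Mul(Rational(5262436, 18225), Rational(-1, 93846)) = Rational(-2631218, 855171675)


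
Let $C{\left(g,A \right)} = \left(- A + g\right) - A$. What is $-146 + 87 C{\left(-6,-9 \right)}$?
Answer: $898$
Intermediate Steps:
$C{\left(g,A \right)} = g - 2 A$ ($C{\left(g,A \right)} = \left(g - A\right) - A = g - 2 A$)
$-146 + 87 C{\left(-6,-9 \right)} = -146 + 87 \left(-6 - -18\right) = -146 + 87 \left(-6 + 18\right) = -146 + 87 \cdot 12 = -146 + 1044 = 898$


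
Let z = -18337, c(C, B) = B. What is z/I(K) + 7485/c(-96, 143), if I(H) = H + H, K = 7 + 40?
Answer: -1918601/13442 ≈ -142.73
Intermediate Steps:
K = 47
I(H) = 2*H
z/I(K) + 7485/c(-96, 143) = -18337/(2*47) + 7485/143 = -18337/94 + 7485*(1/143) = -18337*1/94 + 7485/143 = -18337/94 + 7485/143 = -1918601/13442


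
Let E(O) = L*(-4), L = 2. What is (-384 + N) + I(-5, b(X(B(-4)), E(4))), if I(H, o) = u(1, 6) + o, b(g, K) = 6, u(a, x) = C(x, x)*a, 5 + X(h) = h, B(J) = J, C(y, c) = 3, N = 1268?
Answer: 893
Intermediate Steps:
E(O) = -8 (E(O) = 2*(-4) = -8)
X(h) = -5 + h
u(a, x) = 3*a
I(H, o) = 3 + o (I(H, o) = 3*1 + o = 3 + o)
(-384 + N) + I(-5, b(X(B(-4)), E(4))) = (-384 + 1268) + (3 + 6) = 884 + 9 = 893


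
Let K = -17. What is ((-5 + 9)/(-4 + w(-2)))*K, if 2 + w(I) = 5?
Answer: 68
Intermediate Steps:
w(I) = 3 (w(I) = -2 + 5 = 3)
((-5 + 9)/(-4 + w(-2)))*K = ((-5 + 9)/(-4 + 3))*(-17) = (4/(-1))*(-17) = (4*(-1))*(-17) = -4*(-17) = 68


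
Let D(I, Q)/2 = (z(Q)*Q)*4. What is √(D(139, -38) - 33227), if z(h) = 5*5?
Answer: I*√40827 ≈ 202.06*I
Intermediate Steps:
z(h) = 25
D(I, Q) = 200*Q (D(I, Q) = 2*((25*Q)*4) = 2*(100*Q) = 200*Q)
√(D(139, -38) - 33227) = √(200*(-38) - 33227) = √(-7600 - 33227) = √(-40827) = I*√40827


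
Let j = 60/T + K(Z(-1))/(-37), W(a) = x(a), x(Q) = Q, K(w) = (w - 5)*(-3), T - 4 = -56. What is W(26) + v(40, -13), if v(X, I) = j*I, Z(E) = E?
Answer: 1751/37 ≈ 47.324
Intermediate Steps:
T = -52 (T = 4 - 56 = -52)
K(w) = 15 - 3*w (K(w) = (-5 + w)*(-3) = 15 - 3*w)
W(a) = a
j = -789/481 (j = 60/(-52) + (15 - 3*(-1))/(-37) = 60*(-1/52) + (15 + 3)*(-1/37) = -15/13 + 18*(-1/37) = -15/13 - 18/37 = -789/481 ≈ -1.6403)
v(X, I) = -789*I/481
W(26) + v(40, -13) = 26 - 789/481*(-13) = 26 + 789/37 = 1751/37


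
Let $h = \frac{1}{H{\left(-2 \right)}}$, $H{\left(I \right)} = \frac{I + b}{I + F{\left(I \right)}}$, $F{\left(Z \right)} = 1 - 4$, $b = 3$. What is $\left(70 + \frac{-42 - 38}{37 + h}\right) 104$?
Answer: $7020$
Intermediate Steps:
$F{\left(Z \right)} = -3$ ($F{\left(Z \right)} = 1 - 4 = -3$)
$H{\left(I \right)} = \frac{3 + I}{-3 + I}$ ($H{\left(I \right)} = \frac{I + 3}{I - 3} = \frac{3 + I}{-3 + I}$)
$h = -5$ ($h = \frac{1}{\frac{1}{-3 - 2} \left(3 - 2\right)} = \frac{1}{\frac{1}{-5} \cdot 1} = \frac{1}{\left(- \frac{1}{5}\right) 1} = \frac{1}{- \frac{1}{5}} = -5$)
$\left(70 + \frac{-42 - 38}{37 + h}\right) 104 = \left(70 + \frac{-42 - 38}{37 - 5}\right) 104 = \left(70 - \frac{80}{32}\right) 104 = \left(70 - \frac{5}{2}\right) 104 = \frac{135}{2} \cdot 104 = 7020$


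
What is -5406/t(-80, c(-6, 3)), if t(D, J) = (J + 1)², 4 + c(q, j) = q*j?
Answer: -1802/147 ≈ -12.258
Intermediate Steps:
c(q, j) = -4 + j*q (c(q, j) = -4 + q*j = -4 + j*q)
t(D, J) = (1 + J)²
-5406/t(-80, c(-6, 3)) = -5406/(1 + (-4 + 3*(-6)))² = -5406/(1 + (-4 - 18))² = -5406/(1 - 22)² = -5406/((-21)²) = -5406/441 = -5406*1/441 = -1802/147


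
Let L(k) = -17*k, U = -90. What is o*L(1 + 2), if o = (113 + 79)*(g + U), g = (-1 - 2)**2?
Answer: 793152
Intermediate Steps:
g = 9 (g = (-3)**2 = 9)
o = -15552 (o = (113 + 79)*(9 - 90) = 192*(-81) = -15552)
o*L(1 + 2) = -(-264384)*(1 + 2) = -(-264384)*3 = -15552*(-51) = 793152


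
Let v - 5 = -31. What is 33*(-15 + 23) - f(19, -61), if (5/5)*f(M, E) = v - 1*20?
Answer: 310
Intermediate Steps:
v = -26 (v = 5 - 31 = -26)
f(M, E) = -46 (f(M, E) = -26 - 1*20 = -26 - 20 = -46)
33*(-15 + 23) - f(19, -61) = 33*(-15 + 23) - 1*(-46) = 33*8 + 46 = 264 + 46 = 310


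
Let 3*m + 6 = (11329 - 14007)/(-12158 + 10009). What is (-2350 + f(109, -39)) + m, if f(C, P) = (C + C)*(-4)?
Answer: -20782450/6447 ≈ -3223.6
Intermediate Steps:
f(C, P) = -8*C (f(C, P) = (2*C)*(-4) = -8*C)
m = -10216/6447 (m = -2 + ((11329 - 14007)/(-12158 + 10009))/3 = -2 + (-2678/(-2149))/3 = -2 + (-2678*(-1/2149))/3 = -2 + (⅓)*(2678/2149) = -2 + 2678/6447 = -10216/6447 ≈ -1.5846)
(-2350 + f(109, -39)) + m = (-2350 - 8*109) - 10216/6447 = (-2350 - 872) - 10216/6447 = -3222 - 10216/6447 = -20782450/6447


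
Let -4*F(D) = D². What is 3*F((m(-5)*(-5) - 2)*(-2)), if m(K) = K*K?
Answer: -48387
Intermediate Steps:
m(K) = K²
F(D) = -D²/4
3*F((m(-5)*(-5) - 2)*(-2)) = 3*(-4*((-5)²*(-5) - 2)²/4) = 3*(-4*(25*(-5) - 2)²/4) = 3*(-4*(-125 - 2)²/4) = 3*(-(-127*(-2))²/4) = 3*(-¼*254²) = 3*(-¼*64516) = 3*(-16129) = -48387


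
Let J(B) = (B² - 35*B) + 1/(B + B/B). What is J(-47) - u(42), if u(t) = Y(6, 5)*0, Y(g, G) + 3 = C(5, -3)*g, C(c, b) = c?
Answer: 177283/46 ≈ 3854.0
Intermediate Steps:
Y(g, G) = -3 + 5*g
u(t) = 0 (u(t) = (-3 + 5*6)*0 = (-3 + 30)*0 = 27*0 = 0)
J(B) = B² + 1/(1 + B) - 35*B (J(B) = (B² - 35*B) + 1/(B + 1) = (B² - 35*B) + 1/(1 + B) = B² + 1/(1 + B) - 35*B)
J(-47) - u(42) = (1 + (-47)³ - 35*(-47) - 34*(-47)²)/(1 - 47) - 1*0 = (1 - 103823 + 1645 - 34*2209)/(-46) + 0 = -(1 - 103823 + 1645 - 75106)/46 + 0 = -1/46*(-177283) + 0 = 177283/46 + 0 = 177283/46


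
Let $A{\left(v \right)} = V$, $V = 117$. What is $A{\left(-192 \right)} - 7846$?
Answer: $-7729$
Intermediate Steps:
$A{\left(v \right)} = 117$
$A{\left(-192 \right)} - 7846 = 117 - 7846 = -7729$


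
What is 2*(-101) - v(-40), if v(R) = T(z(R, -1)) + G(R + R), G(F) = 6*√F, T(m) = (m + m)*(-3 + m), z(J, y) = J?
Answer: -3642 - 24*I*√5 ≈ -3642.0 - 53.666*I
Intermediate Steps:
T(m) = 2*m*(-3 + m) (T(m) = (2*m)*(-3 + m) = 2*m*(-3 + m))
v(R) = 2*R*(-3 + R) + 6*√2*√R (v(R) = 2*R*(-3 + R) + 6*√(R + R) = 2*R*(-3 + R) + 6*√(2*R) = 2*R*(-3 + R) + 6*(√2*√R) = 2*R*(-3 + R) + 6*√2*√R)
2*(-101) - v(-40) = 2*(-101) - (2*(-40)*(-3 - 40) + 6*√2*√(-40)) = -202 - (2*(-40)*(-43) + 6*√2*(2*I*√10)) = -202 - (3440 + 24*I*√5) = -202 + (-3440 - 24*I*√5) = -3642 - 24*I*√5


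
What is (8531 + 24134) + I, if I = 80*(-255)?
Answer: 12265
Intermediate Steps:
I = -20400
(8531 + 24134) + I = (8531 + 24134) - 20400 = 32665 - 20400 = 12265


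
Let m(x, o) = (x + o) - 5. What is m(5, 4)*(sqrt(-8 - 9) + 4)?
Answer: 16 + 4*I*sqrt(17) ≈ 16.0 + 16.492*I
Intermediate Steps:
m(x, o) = -5 + o + x (m(x, o) = (o + x) - 5 = -5 + o + x)
m(5, 4)*(sqrt(-8 - 9) + 4) = (-5 + 4 + 5)*(sqrt(-8 - 9) + 4) = 4*(sqrt(-17) + 4) = 4*(I*sqrt(17) + 4) = 4*(4 + I*sqrt(17)) = 16 + 4*I*sqrt(17)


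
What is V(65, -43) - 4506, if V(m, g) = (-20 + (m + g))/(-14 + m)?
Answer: -229804/51 ≈ -4506.0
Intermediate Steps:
V(m, g) = (-20 + g + m)/(-14 + m) (V(m, g) = (-20 + (g + m))/(-14 + m) = (-20 + g + m)/(-14 + m))
V(65, -43) - 4506 = (-20 - 43 + 65)/(-14 + 65) - 4506 = 2/51 - 4506 = -229804/51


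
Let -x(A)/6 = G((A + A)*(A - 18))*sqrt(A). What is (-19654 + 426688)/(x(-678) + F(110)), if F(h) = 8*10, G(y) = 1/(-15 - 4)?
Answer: 1469392740/291851 - 11600469*I*sqrt(678)/583702 ≈ 5034.7 - 517.49*I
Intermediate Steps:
G(y) = -1/19 (G(y) = 1/(-19) = -1/19)
F(h) = 80
x(A) = 6*sqrt(A)/19 (x(A) = -(-6)*sqrt(A)/19 = 6*sqrt(A)/19)
(-19654 + 426688)/(x(-678) + F(110)) = (-19654 + 426688)/(6*sqrt(-678)/19 + 80) = 407034/(6*(I*sqrt(678))/19 + 80) = 407034/(6*I*sqrt(678)/19 + 80) = 407034/(80 + 6*I*sqrt(678)/19)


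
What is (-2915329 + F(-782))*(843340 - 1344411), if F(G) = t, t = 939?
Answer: 1460316311690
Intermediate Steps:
F(G) = 939
(-2915329 + F(-782))*(843340 - 1344411) = (-2915329 + 939)*(843340 - 1344411) = -2914390*(-501071) = 1460316311690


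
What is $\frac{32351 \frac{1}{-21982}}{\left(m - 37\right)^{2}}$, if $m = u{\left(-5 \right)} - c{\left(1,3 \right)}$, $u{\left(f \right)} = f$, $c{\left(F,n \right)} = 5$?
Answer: $- \frac{32351}{48558238} \approx -0.00066623$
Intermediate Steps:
$m = -10$ ($m = -5 - 5 = -10$)
$\frac{32351 \frac{1}{-21982}}{\left(m - 37\right)^{2}} = \frac{32351 \frac{1}{-21982}}{\left(-10 - 37\right)^{2}} = \frac{32351 \left(- \frac{1}{21982}\right)}{\left(-47\right)^{2}} = - \frac{32351}{21982 \cdot 2209} = \left(- \frac{32351}{21982}\right) \frac{1}{2209} = - \frac{32351}{48558238}$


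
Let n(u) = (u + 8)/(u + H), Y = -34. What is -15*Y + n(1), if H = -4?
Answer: 507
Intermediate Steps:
n(u) = (8 + u)/(-4 + u) (n(u) = (u + 8)/(u - 4) = (8 + u)/(-4 + u))
-15*Y + n(1) = -15*(-34) + (8 + 1)/(-4 + 1) = 510 + 9/(-3) = 510 - 1/3*9 = 510 - 3 = 507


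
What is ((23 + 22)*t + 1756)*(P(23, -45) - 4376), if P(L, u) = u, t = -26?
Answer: -2590706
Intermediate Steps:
((23 + 22)*t + 1756)*(P(23, -45) - 4376) = ((23 + 22)*(-26) + 1756)*(-45 - 4376) = (45*(-26) + 1756)*(-4421) = (-1170 + 1756)*(-4421) = 586*(-4421) = -2590706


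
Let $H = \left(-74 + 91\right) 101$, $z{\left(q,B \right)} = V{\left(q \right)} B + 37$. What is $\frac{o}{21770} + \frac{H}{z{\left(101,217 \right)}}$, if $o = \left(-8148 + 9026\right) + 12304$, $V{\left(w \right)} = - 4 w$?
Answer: $\frac{558886376}{953863435} \approx 0.58592$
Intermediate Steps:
$o = 13182$ ($o = 878 + 12304 = 13182$)
$z{\left(q,B \right)} = 37 - 4 B q$ ($z{\left(q,B \right)} = - 4 q B + 37 = - 4 B q + 37 = 37 - 4 B q$)
$H = 1717$ ($H = 17 \cdot 101 = 1717$)
$\frac{o}{21770} + \frac{H}{z{\left(101,217 \right)}} = \frac{13182}{21770} + \frac{1717}{37 - 868 \cdot 101} = 13182 \cdot \frac{1}{21770} + \frac{1717}{37 - 87668} = \frac{6591}{10885} + \frac{1717}{-87631} = \frac{6591}{10885} + 1717 \left(- \frac{1}{87631}\right) = \frac{6591}{10885} - \frac{1717}{87631} = \frac{558886376}{953863435}$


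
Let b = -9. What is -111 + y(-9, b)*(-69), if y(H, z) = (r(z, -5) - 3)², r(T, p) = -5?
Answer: -4527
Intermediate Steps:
y(H, z) = 64 (y(H, z) = (-5 - 3)² = (-8)² = 64)
-111 + y(-9, b)*(-69) = -111 + 64*(-69) = -111 - 4416 = -4527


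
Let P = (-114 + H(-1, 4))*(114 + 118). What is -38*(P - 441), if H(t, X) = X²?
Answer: 880726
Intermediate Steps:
P = -22736 (P = (-114 + 4²)*(114 + 118) = (-114 + 16)*232 = -98*232 = -22736)
-38*(P - 441) = -38*(-22736 - 441) = -38*(-23177) = 880726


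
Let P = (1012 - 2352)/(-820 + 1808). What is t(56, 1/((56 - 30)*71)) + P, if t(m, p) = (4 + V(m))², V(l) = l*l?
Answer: 2435320865/247 ≈ 9.8596e+6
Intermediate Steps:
V(l) = l²
P = -335/247 (P = -1340/988 = -1340*1/988 = -335/247 ≈ -1.3563)
t(m, p) = (4 + m²)²
t(56, 1/((56 - 30)*71)) + P = (4 + 56²)² - 335/247 = (4 + 3136)² - 335/247 = 3140² - 335/247 = 9859600 - 335/247 = 2435320865/247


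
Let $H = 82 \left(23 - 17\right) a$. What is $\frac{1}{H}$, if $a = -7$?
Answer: $- \frac{1}{3444} \approx -0.00029036$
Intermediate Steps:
$H = -3444$ ($H = 82 \left(23 - 17\right) \left(-7\right) = 82 \cdot 6 \left(-7\right) = 492 \left(-7\right) = -3444$)
$\frac{1}{H} = \frac{1}{-3444} = - \frac{1}{3444}$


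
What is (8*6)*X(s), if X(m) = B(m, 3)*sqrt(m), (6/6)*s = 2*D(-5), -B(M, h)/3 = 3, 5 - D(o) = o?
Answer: -864*sqrt(5) ≈ -1932.0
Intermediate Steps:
D(o) = 5 - o
B(M, h) = -9 (B(M, h) = -3*3 = -9)
s = 20 (s = 2*(5 - 1*(-5)) = 2*(5 + 5) = 2*10 = 20)
X(m) = -9*sqrt(m)
(8*6)*X(s) = (8*6)*(-18*sqrt(5)) = 48*(-18*sqrt(5)) = -864*sqrt(5)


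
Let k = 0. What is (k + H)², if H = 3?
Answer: 9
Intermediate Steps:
(k + H)² = (0 + 3)² = 3² = 9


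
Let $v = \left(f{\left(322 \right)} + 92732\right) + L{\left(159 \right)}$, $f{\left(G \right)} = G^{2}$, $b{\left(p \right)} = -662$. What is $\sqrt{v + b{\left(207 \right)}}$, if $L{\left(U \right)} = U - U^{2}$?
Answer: $2 \sqrt{42658} \approx 413.08$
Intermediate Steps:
$v = 171294$ ($v = \left(322^{2} + 92732\right) + 159 \left(1 - 159\right) = \left(103684 + 92732\right) + 159 \left(1 - 159\right) = 196416 + 159 \left(-158\right) = 196416 - 25122 = 171294$)
$\sqrt{v + b{\left(207 \right)}} = \sqrt{171294 - 662} = \sqrt{170632} = 2 \sqrt{42658}$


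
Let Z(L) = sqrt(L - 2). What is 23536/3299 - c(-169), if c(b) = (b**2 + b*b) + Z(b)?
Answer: -188421942/3299 - 3*I*sqrt(19) ≈ -57115.0 - 13.077*I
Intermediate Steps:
Z(L) = sqrt(-2 + L)
c(b) = sqrt(-2 + b) + 2*b**2 (c(b) = (b**2 + b*b) + sqrt(-2 + b) = (b**2 + b**2) + sqrt(-2 + b) = 2*b**2 + sqrt(-2 + b) = sqrt(-2 + b) + 2*b**2)
23536/3299 - c(-169) = 23536/3299 - (sqrt(-2 - 169) + 2*(-169)**2) = 23536*(1/3299) - (sqrt(-171) + 2*28561) = 23536/3299 - (3*I*sqrt(19) + 57122) = 23536/3299 - (57122 + 3*I*sqrt(19)) = 23536/3299 + (-57122 - 3*I*sqrt(19)) = -188421942/3299 - 3*I*sqrt(19)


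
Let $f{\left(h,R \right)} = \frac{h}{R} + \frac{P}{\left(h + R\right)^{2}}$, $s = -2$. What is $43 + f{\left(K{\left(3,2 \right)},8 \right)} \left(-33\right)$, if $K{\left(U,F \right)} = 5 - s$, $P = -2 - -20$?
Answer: $\frac{2297}{200} \approx 11.485$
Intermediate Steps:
$P = 18$ ($P = -2 + 20 = 18$)
$K{\left(U,F \right)} = 7$ ($K{\left(U,F \right)} = 5 - -2 = 5 + 2 = 7$)
$f{\left(h,R \right)} = \frac{18}{\left(R + h\right)^{2}} + \frac{h}{R}$ ($f{\left(h,R \right)} = \frac{h}{R} + \frac{18}{\left(h + R\right)^{2}} = \frac{h}{R} + \frac{18}{\left(R + h\right)^{2}} = \frac{18}{\left(R + h\right)^{2}} + \frac{h}{R}$)
$43 + f{\left(K{\left(3,2 \right)},8 \right)} \left(-33\right) = 43 + \left(\frac{18}{\left(8 + 7\right)^{2}} + \frac{7}{8}\right) \left(-33\right) = 43 + \left(\frac{18}{225} + 7 \cdot \frac{1}{8}\right) \left(-33\right) = 43 + \left(18 \cdot \frac{1}{225} + \frac{7}{8}\right) \left(-33\right) = 43 + \left(\frac{2}{25} + \frac{7}{8}\right) \left(-33\right) = 43 + \frac{191}{200} \left(-33\right) = 43 - \frac{6303}{200} = \frac{2297}{200}$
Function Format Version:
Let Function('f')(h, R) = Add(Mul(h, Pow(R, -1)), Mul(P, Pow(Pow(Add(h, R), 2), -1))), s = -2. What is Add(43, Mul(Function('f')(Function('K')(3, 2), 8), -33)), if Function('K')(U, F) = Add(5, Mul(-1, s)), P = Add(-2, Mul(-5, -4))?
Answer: Rational(2297, 200) ≈ 11.485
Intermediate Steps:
P = 18 (P = Add(-2, 20) = 18)
Function('K')(U, F) = 7 (Function('K')(U, F) = Add(5, Mul(-1, -2)) = Add(5, 2) = 7)
Function('f')(h, R) = Add(Mul(18, Pow(Add(R, h), -2)), Mul(h, Pow(R, -1))) (Function('f')(h, R) = Add(Mul(h, Pow(R, -1)), Mul(18, Pow(Pow(Add(h, R), 2), -1))) = Add(Mul(h, Pow(R, -1)), Mul(18, Pow(Pow(Add(R, h), 2), -1))) = Add(Mul(h, Pow(R, -1)), Mul(18, Pow(Add(R, h), -2))) = Add(Mul(18, Pow(Add(R, h), -2)), Mul(h, Pow(R, -1))))
Add(43, Mul(Function('f')(Function('K')(3, 2), 8), -33)) = Add(43, Mul(Add(Mul(18, Pow(Add(8, 7), -2)), Mul(7, Pow(8, -1))), -33)) = Add(43, Mul(Add(Mul(18, Pow(15, -2)), Mul(7, Rational(1, 8))), -33)) = Add(43, Mul(Add(Mul(18, Rational(1, 225)), Rational(7, 8)), -33)) = Add(43, Mul(Add(Rational(2, 25), Rational(7, 8)), -33)) = Add(43, Mul(Rational(191, 200), -33)) = Add(43, Rational(-6303, 200)) = Rational(2297, 200)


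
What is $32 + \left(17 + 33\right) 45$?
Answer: $2282$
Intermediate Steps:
$32 + \left(17 + 33\right) 45 = 32 + 50 \cdot 45 = 32 + 2250 = 2282$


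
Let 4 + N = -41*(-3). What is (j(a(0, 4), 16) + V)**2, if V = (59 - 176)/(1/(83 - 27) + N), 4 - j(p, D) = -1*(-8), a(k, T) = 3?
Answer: 1103036944/44422225 ≈ 24.831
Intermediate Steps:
N = 119 (N = -4 - 41*(-3) = -4 + 123 = 119)
j(p, D) = -4 (j(p, D) = 4 - (-1)*(-8) = 4 - 1*8 = 4 - 8 = -4)
V = -6552/6665 (V = (59 - 176)/(1/(83 - 27) + 119) = -117/(1/56 + 119) = -117/6665/56 = -117*56/6665 = -6552/6665 ≈ -0.98305)
(j(a(0, 4), 16) + V)**2 = (-4 - 6552/6665)**2 = (-33212/6665)**2 = 1103036944/44422225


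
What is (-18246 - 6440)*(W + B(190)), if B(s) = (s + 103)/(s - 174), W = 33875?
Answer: -6693522499/8 ≈ -8.3669e+8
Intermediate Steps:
B(s) = (103 + s)/(-174 + s)
(-18246 - 6440)*(W + B(190)) = (-18246 - 6440)*(33875 + (103 + 190)/(-174 + 190)) = -24686*(33875 + 293/16) = -24686*542293/16 = -6693522499/8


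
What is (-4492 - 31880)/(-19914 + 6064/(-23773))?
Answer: 432335778/236710793 ≈ 1.8264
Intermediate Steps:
(-4492 - 31880)/(-19914 + 6064/(-23773)) = -36372/(-19914 + 6064*(-1/23773)) = -36372/(-19914 - 6064/23773) = -36372/(-473421586/23773) = -36372*(-23773/473421586) = 432335778/236710793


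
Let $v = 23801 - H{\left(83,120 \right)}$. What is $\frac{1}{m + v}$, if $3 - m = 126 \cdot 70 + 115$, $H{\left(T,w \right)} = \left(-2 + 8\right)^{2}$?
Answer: $\frac{1}{14833} \approx 6.7417 \cdot 10^{-5}$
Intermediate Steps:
$H{\left(T,w \right)} = 36$ ($H{\left(T,w \right)} = 6^{2} = 36$)
$m = -8932$ ($m = 3 - \left(126 \cdot 70 + 115\right) = 3 - \left(8820 + 115\right) = 3 - 8935 = -8932$)
$v = 23765$ ($v = 23801 - 36 = 23765$)
$\frac{1}{m + v} = \frac{1}{-8932 + 23765} = \frac{1}{14833}$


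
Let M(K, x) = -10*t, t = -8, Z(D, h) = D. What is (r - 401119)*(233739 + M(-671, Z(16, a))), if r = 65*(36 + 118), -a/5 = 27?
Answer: -91448715271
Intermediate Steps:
a = -135 (a = -5*27 = -135)
M(K, x) = 80 (M(K, x) = -10*(-8) = 80)
r = 10010 (r = 65*154 = 10010)
(r - 401119)*(233739 + M(-671, Z(16, a))) = (10010 - 401119)*(233739 + 80) = -391109*233819 = -91448715271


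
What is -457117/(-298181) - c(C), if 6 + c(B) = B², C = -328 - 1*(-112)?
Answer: -13909686533/298181 ≈ -46648.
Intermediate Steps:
C = -216 (C = -328 + 112 = -216)
c(B) = -6 + B²
-457117/(-298181) - c(C) = -457117/(-298181) - (-6 + (-216)²) = -457117*(-1/298181) - (-6 + 46656) = 457117/298181 - 1*46650 = 457117/298181 - 46650 = -13909686533/298181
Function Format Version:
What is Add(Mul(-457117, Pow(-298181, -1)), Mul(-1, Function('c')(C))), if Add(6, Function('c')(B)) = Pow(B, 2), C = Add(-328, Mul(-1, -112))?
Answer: Rational(-13909686533, 298181) ≈ -46648.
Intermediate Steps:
C = -216 (C = Add(-328, 112) = -216)
Function('c')(B) = Add(-6, Pow(B, 2))
Add(Mul(-457117, Pow(-298181, -1)), Mul(-1, Function('c')(C))) = Add(Mul(-457117, Pow(-298181, -1)), Mul(-1, Add(-6, Pow(-216, 2)))) = Add(Mul(-457117, Rational(-1, 298181)), Mul(-1, Add(-6, 46656))) = Add(Rational(457117, 298181), Mul(-1, 46650)) = Add(Rational(457117, 298181), -46650) = Rational(-13909686533, 298181)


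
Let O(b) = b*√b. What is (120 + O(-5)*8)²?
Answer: 6400 - 9600*I*√5 ≈ 6400.0 - 21466.0*I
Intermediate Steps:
O(b) = b^(3/2)
(120 + O(-5)*8)² = (120 + (-5)^(3/2)*8)² = (120 - 5*I*√5*8)² = (120 - 40*I*√5)²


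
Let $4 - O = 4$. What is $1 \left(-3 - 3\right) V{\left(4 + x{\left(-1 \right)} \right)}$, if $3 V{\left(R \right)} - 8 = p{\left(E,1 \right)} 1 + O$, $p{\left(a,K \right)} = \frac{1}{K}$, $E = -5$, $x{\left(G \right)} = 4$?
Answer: $-18$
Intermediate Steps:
$O = 0$ ($O = 4 - 4 = 0$)
$V{\left(R \right)} = 3$ ($V{\left(R \right)} = \frac{8}{3} + \frac{1^{-1} \cdot 1 + 0}{3} = \frac{8}{3} + \frac{1 \cdot 1 + 0}{3} = \frac{8}{3} + \frac{1 + 0}{3} = \frac{8}{3} + \frac{1}{3} \cdot 1 = \frac{8}{3} + \frac{1}{3} = 3$)
$1 \left(-3 - 3\right) V{\left(4 + x{\left(-1 \right)} \right)} = 1 \left(-3 - 3\right) 3 = 1 \left(-6\right) 3 = \left(-6\right) 3 = -18$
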